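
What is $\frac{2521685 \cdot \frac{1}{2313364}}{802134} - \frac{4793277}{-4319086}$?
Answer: $\frac{4447274757500624431}{4007308282597279368} \approx 1.1098$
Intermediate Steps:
$\frac{2521685 \cdot \frac{1}{2313364}}{802134} - \frac{4793277}{-4319086} = 2521685 \cdot \frac{1}{2313364} \cdot \frac{1}{802134} - - \frac{4793277}{4319086} = \frac{2521685}{2313364} \cdot \frac{1}{802134} + \frac{4793277}{4319086} = \frac{2521685}{1855627918776} + \frac{4793277}{4319086} = \frac{4447274757500624431}{4007308282597279368}$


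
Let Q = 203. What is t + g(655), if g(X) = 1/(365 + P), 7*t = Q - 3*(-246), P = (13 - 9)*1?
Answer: 347236/2583 ≈ 134.43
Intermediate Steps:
P = 4 (P = 4*1 = 4)
t = 941/7 (t = (203 - 3*(-246))/7 = (203 + 738)/7 = (⅐)*941 = 941/7 ≈ 134.43)
g(X) = 1/369 (g(X) = 1/(365 + 4) = 1/369)
t + g(655) = 941/7 + 1/369 = 347236/2583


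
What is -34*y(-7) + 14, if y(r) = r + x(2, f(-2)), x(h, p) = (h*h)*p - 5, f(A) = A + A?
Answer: 966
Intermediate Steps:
f(A) = 2*A
x(h, p) = -5 + p*h² (x(h, p) = h²*p - 5 = p*h² - 5 = -5 + p*h²)
y(r) = -21 + r (y(r) = r + (-5 + (2*(-2))*2²) = r + (-5 - 4*4) = r + (-5 - 16) = r - 21 = -21 + r)
-34*y(-7) + 14 = -34*(-21 - 7) + 14 = -34*(-28) + 14 = 952 + 14 = 966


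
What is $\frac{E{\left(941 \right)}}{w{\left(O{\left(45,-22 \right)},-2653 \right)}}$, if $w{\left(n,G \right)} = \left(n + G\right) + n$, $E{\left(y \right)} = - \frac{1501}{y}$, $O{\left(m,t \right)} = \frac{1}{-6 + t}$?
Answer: $\frac{21014}{34951563} \approx 0.00060123$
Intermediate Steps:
$w{\left(n,G \right)} = G + 2 n$ ($w{\left(n,G \right)} = \left(G + n\right) + n = G + 2 n$)
$\frac{E{\left(941 \right)}}{w{\left(O{\left(45,-22 \right)},-2653 \right)}} = \frac{\left(-1501\right) \frac{1}{941}}{-2653 + \frac{2}{-6 - 22}} = \frac{\left(-1501\right) \frac{1}{941}}{-2653 + \frac{2}{-28}} = - \frac{1501}{941 \left(-2653 + 2 \left(- \frac{1}{28}\right)\right)} = - \frac{1501}{941 \left(-2653 - \frac{1}{14}\right)} = - \frac{1501}{941 \left(- \frac{37143}{14}\right)} = \left(- \frac{1501}{941}\right) \left(- \frac{14}{37143}\right) = \frac{21014}{34951563}$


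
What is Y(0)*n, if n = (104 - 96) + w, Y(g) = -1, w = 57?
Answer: -65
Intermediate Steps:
n = 65 (n = (104 - 96) + 57 = 8 + 57 = 65)
Y(0)*n = -1*65 = -65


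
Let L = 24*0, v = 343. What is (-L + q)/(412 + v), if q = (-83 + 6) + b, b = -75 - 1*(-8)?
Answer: -144/755 ≈ -0.19073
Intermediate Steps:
L = 0
b = -67 (b = -75 + 8 = -67)
q = -144 (q = (-83 + 6) - 67 = -77 - 67 = -144)
(-L + q)/(412 + v) = (-1*0 - 144)/(412 + 343) = (0 - 144)/755 = -144*1/755 = -144/755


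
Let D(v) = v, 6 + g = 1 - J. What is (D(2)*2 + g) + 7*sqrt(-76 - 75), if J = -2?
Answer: 1 + 7*I*sqrt(151) ≈ 1.0 + 86.017*I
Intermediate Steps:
g = -3 (g = -6 + (1 - 1*(-2)) = -6 + (1 + 2) = -6 + 3 = -3)
(D(2)*2 + g) + 7*sqrt(-76 - 75) = (2*2 - 3) + 7*sqrt(-76 - 75) = (4 - 3) + 7*sqrt(-151) = 1 + 7*(I*sqrt(151)) = 1 + 7*I*sqrt(151)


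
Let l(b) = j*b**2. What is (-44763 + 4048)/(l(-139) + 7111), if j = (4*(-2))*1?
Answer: 40715/147457 ≈ 0.27611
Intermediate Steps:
j = -8 (j = -8*1 = -8)
l(b) = -8*b**2
(-44763 + 4048)/(l(-139) + 7111) = (-44763 + 4048)/(-8*(-139)**2 + 7111) = -40715/(-8*19321 + 7111) = -40715/(-154568 + 7111) = -40715/(-147457) = -40715*(-1/147457) = 40715/147457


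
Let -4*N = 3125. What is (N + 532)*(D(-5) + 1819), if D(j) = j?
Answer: -904279/2 ≈ -4.5214e+5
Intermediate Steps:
N = -3125/4 (N = -¼*3125 = -3125/4 ≈ -781.25)
(N + 532)*(D(-5) + 1819) = (-3125/4 + 532)*(-5 + 1819) = -997/4*1814 = -904279/2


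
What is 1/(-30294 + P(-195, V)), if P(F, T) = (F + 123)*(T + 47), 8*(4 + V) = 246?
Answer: -1/35604 ≈ -2.8087e-5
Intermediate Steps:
V = 107/4 (V = -4 + (⅛)*246 = -4 + 123/4 = 107/4 ≈ 26.750)
P(F, T) = (47 + T)*(123 + F) (P(F, T) = (123 + F)*(47 + T) = (47 + T)*(123 + F))
1/(-30294 + P(-195, V)) = 1/(-30294 + (5781 + 47*(-195) + 123*(107/4) - 195*107/4)) = 1/(-30294 + (5781 - 9165 + 13161/4 - 20865/4)) = 1/(-30294 - 5310) = 1/(-35604) = -1/35604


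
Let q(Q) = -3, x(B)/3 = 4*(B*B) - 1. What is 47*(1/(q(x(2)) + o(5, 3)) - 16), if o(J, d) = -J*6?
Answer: -24863/33 ≈ -753.42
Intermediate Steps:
x(B) = -3 + 12*B**2 (x(B) = 3*(4*(B*B) - 1) = 3*(4*B**2 - 1) = 3*(-1 + 4*B**2) = -3 + 12*B**2)
o(J, d) = -6*J
47*(1/(q(x(2)) + o(5, 3)) - 16) = 47*(1/(-3 - 6*5) - 16) = 47*(1/(-3 - 30) - 16) = 47*(1/(-33) - 16) = 47*(-1/33 - 16) = 47*(-529/33) = -24863/33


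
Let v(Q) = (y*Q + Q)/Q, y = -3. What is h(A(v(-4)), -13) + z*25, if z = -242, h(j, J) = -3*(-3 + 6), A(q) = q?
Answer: -6059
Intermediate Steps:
v(Q) = -2 (v(Q) = (-3*Q + Q)/Q = (-2*Q)/Q = -2)
h(j, J) = -9 (h(j, J) = -3*3 = -9)
h(A(v(-4)), -13) + z*25 = -9 - 242*25 = -9 - 6050 = -6059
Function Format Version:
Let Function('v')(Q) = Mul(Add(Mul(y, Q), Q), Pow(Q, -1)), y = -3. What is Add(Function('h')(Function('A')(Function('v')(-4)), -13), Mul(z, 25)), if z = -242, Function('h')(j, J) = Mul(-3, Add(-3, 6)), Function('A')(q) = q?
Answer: -6059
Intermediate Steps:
Function('v')(Q) = -2 (Function('v')(Q) = Mul(Add(Mul(-3, Q), Q), Pow(Q, -1)) = Mul(Mul(-2, Q), Pow(Q, -1)) = -2)
Function('h')(j, J) = -9 (Function('h')(j, J) = Mul(-3, 3) = -9)
Add(Function('h')(Function('A')(Function('v')(-4)), -13), Mul(z, 25)) = Add(-9, Mul(-242, 25)) = Add(-9, -6050) = -6059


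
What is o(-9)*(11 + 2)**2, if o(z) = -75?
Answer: -12675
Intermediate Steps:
o(-9)*(11 + 2)**2 = -75*(11 + 2)**2 = -75*13**2 = -75*169 = -12675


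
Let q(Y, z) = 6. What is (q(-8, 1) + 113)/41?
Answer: 119/41 ≈ 2.9024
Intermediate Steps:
(q(-8, 1) + 113)/41 = (6 + 113)/41 = (1/41)*119 = 119/41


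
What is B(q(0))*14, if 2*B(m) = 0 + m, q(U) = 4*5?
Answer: 140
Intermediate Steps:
q(U) = 20
B(m) = m/2 (B(m) = (0 + m)/2 = m/2)
B(q(0))*14 = ((½)*20)*14 = 10*14 = 140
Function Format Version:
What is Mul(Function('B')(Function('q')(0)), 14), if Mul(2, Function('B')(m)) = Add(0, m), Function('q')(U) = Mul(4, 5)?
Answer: 140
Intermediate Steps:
Function('q')(U) = 20
Function('B')(m) = Mul(Rational(1, 2), m) (Function('B')(m) = Mul(Rational(1, 2), Add(0, m)) = Mul(Rational(1, 2), m))
Mul(Function('B')(Function('q')(0)), 14) = Mul(Mul(Rational(1, 2), 20), 14) = Mul(10, 14) = 140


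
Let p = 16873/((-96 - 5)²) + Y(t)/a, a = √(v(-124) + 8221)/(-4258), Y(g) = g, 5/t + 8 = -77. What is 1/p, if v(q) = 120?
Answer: -414907244618677/1200394970033343 + 7532516186786*√8341/1200394970033343 ≈ 0.22745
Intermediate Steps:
t = -1/17 (t = 5/(-8 - 77) = 5/(-85) = 5*(-1/85) = -1/17 ≈ -0.058824)
a = -√8341/4258 (a = √(120 + 8221)/(-4258) = √8341*(-1/4258) = -√8341/4258 ≈ -0.021449)
p = 16873/10201 + 4258*√8341/141797 (p = 16873/((-96 - 5)²) - (-4258*√8341/8341)/17 = 16873/((-101)²) - (-4258)*√8341/141797 = 16873/10201 + 4258*√8341/141797 ≈ 4.3966)
1/p = 1/(16873/10201 + 4258*√8341/141797)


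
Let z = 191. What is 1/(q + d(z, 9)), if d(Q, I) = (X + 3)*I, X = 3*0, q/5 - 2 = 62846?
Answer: 1/314267 ≈ 3.1820e-6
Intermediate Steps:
q = 314240 (q = 10 + 5*62846 = 10 + 314230 = 314240)
X = 0
d(Q, I) = 3*I (d(Q, I) = (0 + 3)*I = 3*I)
1/(q + d(z, 9)) = 1/(314240 + 3*9) = 1/(314240 + 27) = 1/314267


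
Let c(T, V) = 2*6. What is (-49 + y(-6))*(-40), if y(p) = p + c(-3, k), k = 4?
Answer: 1720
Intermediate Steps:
c(T, V) = 12
y(p) = 12 + p (y(p) = p + 12 = 12 + p)
(-49 + y(-6))*(-40) = (-49 + (12 - 6))*(-40) = (-49 + 6)*(-40) = -43*(-40) = 1720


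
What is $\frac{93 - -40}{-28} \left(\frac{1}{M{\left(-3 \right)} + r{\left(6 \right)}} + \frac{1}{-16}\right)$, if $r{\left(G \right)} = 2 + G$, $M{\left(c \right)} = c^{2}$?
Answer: $\frac{19}{1088} \approx 0.017463$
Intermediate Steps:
$\frac{93 - -40}{-28} \left(\frac{1}{M{\left(-3 \right)} + r{\left(6 \right)}} + \frac{1}{-16}\right) = \frac{93 - -40}{-28} \left(\frac{1}{\left(-3\right)^{2} + \left(2 + 6\right)} + \frac{1}{-16}\right) = \left(93 + 40\right) \left(- \frac{1}{28}\right) \left(\frac{1}{9 + 8} - \frac{1}{16}\right) = 133 \left(- \frac{1}{28}\right) \left(\frac{1}{17} - \frac{1}{16}\right) = - \frac{19 \left(\frac{1}{17} - \frac{1}{16}\right)}{4} = \left(- \frac{19}{4}\right) \left(- \frac{1}{272}\right) = \frac{19}{1088}$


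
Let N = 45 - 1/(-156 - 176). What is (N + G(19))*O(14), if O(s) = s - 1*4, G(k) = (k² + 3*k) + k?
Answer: 800125/166 ≈ 4820.0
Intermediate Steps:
G(k) = k² + 4*k
O(s) = -4 + s (O(s) = s - 4 = -4 + s)
N = 14941/332 (N = 45 - 1/(-332) = 45 - 1*(-1/332) = 45 + 1/332 = 14941/332 ≈ 45.003)
(N + G(19))*O(14) = (14941/332 + 19*(4 + 19))*(-4 + 14) = (14941/332 + 19*23)*10 = (14941/332 + 437)*10 = (160025/332)*10 = 800125/166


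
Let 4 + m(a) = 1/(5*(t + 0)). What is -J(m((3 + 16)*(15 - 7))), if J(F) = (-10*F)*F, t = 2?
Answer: 1521/10 ≈ 152.10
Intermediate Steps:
m(a) = -39/10 (m(a) = -4 + 1/(5*(2 + 0)) = -4 + 1/(5*2) = -4 + 1/10 = -4 + ⅒ = -39/10)
J(F) = -10*F²
-J(m((3 + 16)*(15 - 7))) = -(-10)*(-39/10)² = -(-10)*1521/100 = -1*(-1521/10) = 1521/10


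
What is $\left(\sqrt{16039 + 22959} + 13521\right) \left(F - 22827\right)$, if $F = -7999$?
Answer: $-416798346 - 30826 \sqrt{38998} \approx -4.2289 \cdot 10^{8}$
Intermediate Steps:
$\left(\sqrt{16039 + 22959} + 13521\right) \left(F - 22827\right) = \left(\sqrt{16039 + 22959} + 13521\right) \left(-7999 - 22827\right) = \left(\sqrt{38998} + 13521\right) \left(-30826\right) = \left(13521 + \sqrt{38998}\right) \left(-30826\right) = -416798346 - 30826 \sqrt{38998}$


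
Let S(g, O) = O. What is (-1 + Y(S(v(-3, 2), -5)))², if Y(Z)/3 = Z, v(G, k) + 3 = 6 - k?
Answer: 256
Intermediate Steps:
v(G, k) = 3 - k (v(G, k) = -3 + (6 - k) = 3 - k)
Y(Z) = 3*Z
(-1 + Y(S(v(-3, 2), -5)))² = (-1 + 3*(-5))² = (-1 - 15)² = (-16)² = 256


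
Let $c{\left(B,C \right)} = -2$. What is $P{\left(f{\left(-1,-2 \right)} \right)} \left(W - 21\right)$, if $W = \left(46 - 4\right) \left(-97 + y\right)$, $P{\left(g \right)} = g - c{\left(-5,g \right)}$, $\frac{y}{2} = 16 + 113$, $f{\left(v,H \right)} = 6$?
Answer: $53928$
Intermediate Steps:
$y = 258$ ($y = 2 \left(16 + 113\right) = 2 \cdot 129 = 258$)
$P{\left(g \right)} = 2 + g$ ($P{\left(g \right)} = g - -2 = g + 2 = 2 + g$)
$W = 6762$ ($W = \left(46 - 4\right) \left(-97 + 258\right) = 42 \cdot 161 = 6762$)
$P{\left(f{\left(-1,-2 \right)} \right)} \left(W - 21\right) = \left(2 + 6\right) \left(6762 - 21\right) = 8 \cdot 6741 = 53928$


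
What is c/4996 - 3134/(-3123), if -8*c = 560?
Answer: 7719427/7801254 ≈ 0.98951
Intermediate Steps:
c = -70 (c = -⅛*560 = -70)
c/4996 - 3134/(-3123) = -70/4996 - 3134/(-3123) = -70*1/4996 - 3134*(-1/3123) = -35/2498 + 3134/3123 = 7719427/7801254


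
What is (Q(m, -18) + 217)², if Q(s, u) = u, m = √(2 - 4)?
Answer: 39601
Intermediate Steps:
m = I*√2 (m = √(-2) = I*√2 ≈ 1.4142*I)
(Q(m, -18) + 217)² = (-18 + 217)² = 199² = 39601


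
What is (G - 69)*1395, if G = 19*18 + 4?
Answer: 386415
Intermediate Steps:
G = 346 (G = 342 + 4 = 346)
(G - 69)*1395 = (346 - 69)*1395 = 277*1395 = 386415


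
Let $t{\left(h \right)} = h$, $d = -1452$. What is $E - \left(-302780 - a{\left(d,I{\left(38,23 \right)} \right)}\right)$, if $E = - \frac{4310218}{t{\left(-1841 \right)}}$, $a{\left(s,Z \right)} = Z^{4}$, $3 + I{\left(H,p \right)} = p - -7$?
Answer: $\frac{1540111079}{1841} \approx 8.3656 \cdot 10^{5}$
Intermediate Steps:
$I{\left(H,p \right)} = 4 + p$ ($I{\left(H,p \right)} = -3 + \left(p - -7\right) = -3 + \left(p + 7\right) = -3 + \left(7 + p\right) = 4 + p$)
$E = \frac{4310218}{1841}$ ($E = - \frac{4310218}{-1841} = \left(-4310218\right) \left(- \frac{1}{1841}\right) = \frac{4310218}{1841} \approx 2341.2$)
$E - \left(-302780 - a{\left(d,I{\left(38,23 \right)} \right)}\right) = \frac{4310218}{1841} - \left(-302780 - \left(4 + 23\right)^{4}\right) = \frac{4310218}{1841} - \left(-302780 - 27^{4}\right) = \frac{4310218}{1841} - \left(-302780 - 531441\right) = \frac{4310218}{1841} - -834221 = \frac{4310218}{1841} + 834221 = \frac{1540111079}{1841}$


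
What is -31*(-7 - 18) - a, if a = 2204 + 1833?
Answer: -3262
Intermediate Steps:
a = 4037
-31*(-7 - 18) - a = -31*(-7 - 18) - 1*4037 = -31*(-25) - 4037 = 775 - 4037 = -3262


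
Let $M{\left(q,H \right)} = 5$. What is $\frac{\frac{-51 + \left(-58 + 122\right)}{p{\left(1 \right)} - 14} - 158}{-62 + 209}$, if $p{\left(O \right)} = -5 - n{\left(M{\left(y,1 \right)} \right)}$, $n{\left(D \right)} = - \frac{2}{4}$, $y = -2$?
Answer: $- \frac{5872}{5439} \approx -1.0796$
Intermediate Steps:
$n{\left(D \right)} = - \frac{1}{2}$ ($n{\left(D \right)} = \left(-2\right) \frac{1}{4} = - \frac{1}{2}$)
$p{\left(O \right)} = - \frac{9}{2}$ ($p{\left(O \right)} = -5 - - \frac{1}{2} = -5 + \frac{1}{2} = - \frac{9}{2}$)
$\frac{\frac{-51 + \left(-58 + 122\right)}{p{\left(1 \right)} - 14} - 158}{-62 + 209} = \frac{\frac{-51 + \left(-58 + 122\right)}{- \frac{9}{2} - 14} - 158}{-62 + 209} = \frac{\frac{-51 + 64}{- \frac{37}{2}} - 158}{147} = \left(13 \left(- \frac{2}{37}\right) - 158\right) \frac{1}{147} = \left(- \frac{26}{37} - 158\right) \frac{1}{147} = \left(- \frac{5872}{37}\right) \frac{1}{147} = - \frac{5872}{5439}$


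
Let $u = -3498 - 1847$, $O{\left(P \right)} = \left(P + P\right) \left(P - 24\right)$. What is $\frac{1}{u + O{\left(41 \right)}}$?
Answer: $- \frac{1}{3951} \approx -0.0002531$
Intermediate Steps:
$O{\left(P \right)} = 2 P \left(-24 + P\right)$
$u = -5345$ ($u = -3498 - 1847 = -5345$)
$\frac{1}{u + O{\left(41 \right)}} = \frac{1}{-5345 + 2 \cdot 41 \left(-24 + 41\right)} = \frac{1}{-5345 + 2 \cdot 41 \cdot 17} = \frac{1}{-5345 + 1394} = \frac{1}{-3951} = - \frac{1}{3951}$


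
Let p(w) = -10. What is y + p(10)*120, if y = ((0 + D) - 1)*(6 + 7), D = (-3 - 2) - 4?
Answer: -1330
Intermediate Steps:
D = -9 (D = -5 - 4 = -9)
y = -130 (y = ((0 - 9) - 1)*(6 + 7) = (-9 - 1)*13 = -10*13 = -130)
y + p(10)*120 = -130 - 10*120 = -130 - 1200 = -1330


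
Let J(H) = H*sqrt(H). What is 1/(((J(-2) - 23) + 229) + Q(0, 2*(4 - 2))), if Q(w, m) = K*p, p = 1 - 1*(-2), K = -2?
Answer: 25/5001 + I*sqrt(2)/20004 ≈ 0.004999 + 7.0697e-5*I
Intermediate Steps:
p = 3 (p = 1 + 2 = 3)
Q(w, m) = -6 (Q(w, m) = -2*3 = -6)
J(H) = H**(3/2)
1/(((J(-2) - 23) + 229) + Q(0, 2*(4 - 2))) = 1/((((-2)**(3/2) - 23) + 229) - 6) = 1/(((-2*I*sqrt(2) - 23) + 229) - 6) = 1/(((-23 - 2*I*sqrt(2)) + 229) - 6) = 1/((206 - 2*I*sqrt(2)) - 6) = 1/(200 - 2*I*sqrt(2))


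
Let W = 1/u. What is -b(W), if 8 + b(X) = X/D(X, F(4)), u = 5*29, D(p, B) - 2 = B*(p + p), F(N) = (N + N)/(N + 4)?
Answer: 2335/292 ≈ 7.9966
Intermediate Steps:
F(N) = 2*N/(4 + N) (F(N) = (2*N)/(4 + N) = 2*N/(4 + N))
D(p, B) = 2 + 2*B*p (D(p, B) = 2 + B*(p + p) = 2 + B*(2*p) = 2 + 2*B*p)
u = 145
W = 1/145 ≈ 0.0068966
b(X) = -8 + X/(2 + 2*X) (b(X) = -8 + X/(2 + 2*(2*4/(4 + 4))*X) = -8 + X/(2 + 2*(2*4/8)*X) = -8 + X/(2 + 2*(2*4*(⅛))*X) = -8 + X/(2 + 2*1*X) = -8 + X/(2 + 2*X))
-b(W) = -(-16 - 15*1/145)/(2*(1 + 1/145)) = -(-16 - 3/29)/(2*146/145) = -145*(-467)/(2*146*29) = -1*(-2335/292) = 2335/292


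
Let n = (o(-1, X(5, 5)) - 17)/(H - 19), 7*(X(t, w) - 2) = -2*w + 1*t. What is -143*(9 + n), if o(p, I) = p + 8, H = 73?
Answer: -34034/27 ≈ -1260.5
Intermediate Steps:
X(t, w) = 2 - 2*w/7 + t/7 (X(t, w) = 2 + (-2*w + 1*t)/7 = 2 + (-2*w + t)/7 = 2 + (t - 2*w)/7 = 2 + (-2*w/7 + t/7) = 2 - 2*w/7 + t/7)
o(p, I) = 8 + p
n = -5/27 (n = ((8 - 1) - 17)/(73 - 19) = (7 - 17)/54 = -10*1/54 = -5/27 ≈ -0.18519)
-143*(9 + n) = -143*(9 - 5/27) = -143*238/27 = -34034/27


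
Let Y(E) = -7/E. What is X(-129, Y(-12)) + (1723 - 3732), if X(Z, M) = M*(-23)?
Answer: -24269/12 ≈ -2022.4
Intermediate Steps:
X(Z, M) = -23*M
X(-129, Y(-12)) + (1723 - 3732) = -(-161)/(-12) + (1723 - 3732) = -(-161)*(-1)/12 - 2009 = -23*7/12 - 2009 = -161/12 - 2009 = -24269/12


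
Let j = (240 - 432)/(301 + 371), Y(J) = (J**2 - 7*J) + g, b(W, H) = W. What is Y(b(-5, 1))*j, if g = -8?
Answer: -104/7 ≈ -14.857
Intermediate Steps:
Y(J) = -8 + J**2 - 7*J (Y(J) = (J**2 - 7*J) - 8 = -8 + J**2 - 7*J)
j = -2/7 (j = -192/672 = -192*1/672 = -2/7 ≈ -0.28571)
Y(b(-5, 1))*j = (-8 + (-5)**2 - 7*(-5))*(-2/7) = (-8 + 25 + 35)*(-2/7) = 52*(-2/7) = -104/7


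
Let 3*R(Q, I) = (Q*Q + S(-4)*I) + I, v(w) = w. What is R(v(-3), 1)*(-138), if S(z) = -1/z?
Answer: -943/2 ≈ -471.50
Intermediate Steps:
R(Q, I) = Q**2/3 + 5*I/12 (R(Q, I) = ((Q*Q + (-1/(-4))*I) + I)/3 = ((Q**2 + (-1*(-1/4))*I) + I)/3 = ((Q**2 + I/4) + I)/3 = (Q**2 + 5*I/4)/3 = Q**2/3 + 5*I/12)
R(v(-3), 1)*(-138) = ((1/3)*(-3)**2 + (5/12)*1)*(-138) = ((1/3)*9 + 5/12)*(-138) = (3 + 5/12)*(-138) = (41/12)*(-138) = -943/2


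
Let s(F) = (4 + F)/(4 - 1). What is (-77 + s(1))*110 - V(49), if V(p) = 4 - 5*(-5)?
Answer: -24947/3 ≈ -8315.7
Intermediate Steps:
s(F) = 4/3 + F/3 (s(F) = (4 + F)/3 = (4 + F)*(1/3) = 4/3 + F/3)
V(p) = 29 (V(p) = 4 + 25 = 29)
(-77 + s(1))*110 - V(49) = (-77 + (4/3 + (1/3)*1))*110 - 1*29 = (-77 + (4/3 + 1/3))*110 - 29 = (-77 + 5/3)*110 - 29 = -226/3*110 - 29 = -24860/3 - 29 = -24947/3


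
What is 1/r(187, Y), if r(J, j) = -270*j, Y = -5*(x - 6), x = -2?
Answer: -1/10800 ≈ -9.2593e-5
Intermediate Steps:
Y = 40 (Y = -5*(-2 - 6) = -5*(-8) = 40)
1/r(187, Y) = 1/(-270*40) = 1/(-10800) = -1/10800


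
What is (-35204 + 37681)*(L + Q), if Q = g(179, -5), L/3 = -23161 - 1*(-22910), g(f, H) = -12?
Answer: -1894905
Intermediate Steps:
L = -753 (L = 3*(-23161 - 1*(-22910)) = 3*(-23161 + 22910) = 3*(-251) = -753)
Q = -12
(-35204 + 37681)*(L + Q) = (-35204 + 37681)*(-753 - 12) = 2477*(-765) = -1894905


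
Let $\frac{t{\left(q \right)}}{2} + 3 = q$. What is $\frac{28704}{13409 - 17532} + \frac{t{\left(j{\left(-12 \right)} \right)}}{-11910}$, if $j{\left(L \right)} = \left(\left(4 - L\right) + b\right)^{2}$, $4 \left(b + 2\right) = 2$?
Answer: $- \frac{687147247}{98209860} \approx -6.9967$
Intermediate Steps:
$b = - \frac{3}{2}$ ($b = -2 + \frac{1}{4} \cdot 2 = -2 + \frac{1}{2} = - \frac{3}{2} \approx -1.5$)
$j{\left(L \right)} = \left(\frac{5}{2} - L\right)^{2}$ ($j{\left(L \right)} = \left(\left(4 - L\right) - \frac{3}{2}\right)^{2} = \left(\frac{5}{2} - L\right)^{2}$)
$t{\left(q \right)} = -6 + 2 q$
$\frac{28704}{13409 - 17532} + \frac{t{\left(j{\left(-12 \right)} \right)}}{-11910} = \frac{28704}{13409 - 17532} + \frac{-6 + 2 \frac{\left(-5 + 2 \left(-12\right)\right)^{2}}{4}}{-11910} = \frac{28704}{13409 - 17532} + \left(-6 + 2 \frac{\left(-5 - 24\right)^{2}}{4}\right) \left(- \frac{1}{11910}\right) = \frac{28704}{-4123} + \left(-6 + 2 \frac{\left(-29\right)^{2}}{4}\right) \left(- \frac{1}{11910}\right) = 28704 \left(- \frac{1}{4123}\right) + \left(-6 + 2 \cdot \frac{1}{4} \cdot 841\right) \left(- \frac{1}{11910}\right) = - \frac{28704}{4123} + \left(-6 + 2 \cdot \frac{841}{4}\right) \left(- \frac{1}{11910}\right) = - \frac{28704}{4123} + \left(-6 + \frac{841}{2}\right) \left(- \frac{1}{11910}\right) = - \frac{28704}{4123} + \frac{829}{2} \left(- \frac{1}{11910}\right) = - \frac{28704}{4123} - \frac{829}{23820} = - \frac{687147247}{98209860}$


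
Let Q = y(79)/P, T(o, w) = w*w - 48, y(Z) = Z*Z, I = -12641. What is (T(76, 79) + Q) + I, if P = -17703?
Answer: -114155185/17703 ≈ -6448.4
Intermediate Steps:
y(Z) = Z²
T(o, w) = -48 + w² (T(o, w) = w² - 48 = -48 + w²)
Q = -6241/17703 (Q = 79²/(-17703) = 6241*(-1/17703) = -6241/17703 ≈ -0.35254)
(T(76, 79) + Q) + I = ((-48 + 79²) - 6241/17703) - 12641 = ((-48 + 6241) - 6241/17703) - 12641 = (6193 - 6241/17703) - 12641 = 109628438/17703 - 12641 = -114155185/17703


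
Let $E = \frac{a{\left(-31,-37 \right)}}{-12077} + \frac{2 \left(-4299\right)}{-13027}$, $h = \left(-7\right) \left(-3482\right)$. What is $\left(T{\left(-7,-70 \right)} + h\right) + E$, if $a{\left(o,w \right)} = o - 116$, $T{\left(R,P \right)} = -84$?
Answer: $\frac{3821580501925}{157327079} \approx 24291.0$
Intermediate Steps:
$a{\left(o,w \right)} = -116 + o$
$h = 24374$
$E = \frac{105753015}{157327079}$ ($E = \frac{-116 - 31}{-12077} + \frac{2 \left(-4299\right)}{-13027} = \left(-147\right) \left(- \frac{1}{12077}\right) - - \frac{8598}{13027} = \frac{147}{12077} + \frac{8598}{13027} = \frac{105753015}{157327079} \approx 0.67219$)
$\left(T{\left(-7,-70 \right)} + h\right) + E = \left(-84 + 24374\right) + \frac{105753015}{157327079} = 24290 + \frac{105753015}{157327079} = \frac{3821580501925}{157327079}$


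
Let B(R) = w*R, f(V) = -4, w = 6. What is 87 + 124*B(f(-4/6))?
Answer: -2889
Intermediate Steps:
B(R) = 6*R
87 + 124*B(f(-4/6)) = 87 + 124*(6*(-4)) = 87 + 124*(-24) = 87 - 2976 = -2889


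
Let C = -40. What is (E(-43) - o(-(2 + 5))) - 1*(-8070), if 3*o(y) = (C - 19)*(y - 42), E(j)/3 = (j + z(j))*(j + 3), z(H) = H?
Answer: 52279/3 ≈ 17426.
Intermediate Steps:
E(j) = 6*j*(3 + j) (E(j) = 3*((j + j)*(j + 3)) = 3*((2*j)*(3 + j)) = 3*(2*j*(3 + j)) = 6*j*(3 + j))
o(y) = 826 - 59*y/3 (o(y) = ((-40 - 19)*(y - 42))/3 = (-59*(-42 + y))/3 = (2478 - 59*y)/3 = 826 - 59*y/3)
(E(-43) - o(-(2 + 5))) - 1*(-8070) = (6*(-43)*(3 - 43) - (826 - (-59)*(2 + 5)/3)) - 1*(-8070) = (6*(-43)*(-40) - (826 - (-59)*7/3)) + 8070 = (10320 - (826 - 59/3*(-7))) + 8070 = (10320 - (826 + 413/3)) + 8070 = (10320 - 1*2891/3) + 8070 = (10320 - 2891/3) + 8070 = 28069/3 + 8070 = 52279/3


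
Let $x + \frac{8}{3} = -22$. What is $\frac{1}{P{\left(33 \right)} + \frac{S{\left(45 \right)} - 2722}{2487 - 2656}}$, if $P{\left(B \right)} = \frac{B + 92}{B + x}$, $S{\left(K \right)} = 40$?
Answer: $\frac{169}{5217} \approx 0.032394$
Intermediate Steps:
$x = - \frac{74}{3}$ ($x = - \frac{8}{3} - 22 = - \frac{74}{3} \approx -24.667$)
$P{\left(B \right)} = \frac{92 + B}{- \frac{74}{3} + B}$ ($P{\left(B \right)} = \frac{B + 92}{B - \frac{74}{3}} = \frac{92 + B}{- \frac{74}{3} + B}$)
$\frac{1}{P{\left(33 \right)} + \frac{S{\left(45 \right)} - 2722}{2487 - 2656}} = \frac{1}{\frac{3 \left(92 + 33\right)}{-74 + 3 \cdot 33} + \frac{40 - 2722}{2487 - 2656}} = \frac{1}{3 \frac{1}{-74 + 99} \cdot 125 - \frac{2682}{-169}} = \frac{1}{3 \cdot \frac{1}{25} \cdot 125 - - \frac{2682}{169}} = \frac{1}{3 \cdot \frac{1}{25} \cdot 125 + \frac{2682}{169}} = \frac{1}{15 + \frac{2682}{169}} = \frac{1}{\frac{5217}{169}} = \frac{169}{5217}$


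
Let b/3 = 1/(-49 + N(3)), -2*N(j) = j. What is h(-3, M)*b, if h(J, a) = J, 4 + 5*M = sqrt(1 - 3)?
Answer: 18/101 ≈ 0.17822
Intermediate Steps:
M = -4/5 + I*sqrt(2)/5 (M = -4/5 + sqrt(1 - 3)/5 = -4/5 + sqrt(-2)/5 = -4/5 + (I*sqrt(2))/5 = -4/5 + I*sqrt(2)/5 ≈ -0.8 + 0.28284*I)
N(j) = -j/2
b = -6/101 (b = 3/(-49 - 1/2*3) = 3/(-49 - 3/2) = 3/(-101/2) = 3*(-2/101) = -6/101 ≈ -0.059406)
h(-3, M)*b = -3*(-6/101) = 18/101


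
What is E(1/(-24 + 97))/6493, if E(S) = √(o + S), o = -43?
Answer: I*√229074/473989 ≈ 0.0010098*I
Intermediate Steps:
E(S) = √(-43 + S)
E(1/(-24 + 97))/6493 = √(-43 + 1/(-24 + 97))/6493 = √(-43 + 1/73)*(1/6493) = √(-3138/73)*(1/6493) = (I*√229074/73)*(1/6493) = I*√229074/473989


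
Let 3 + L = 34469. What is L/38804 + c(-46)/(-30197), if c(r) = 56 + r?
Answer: 520190881/585882194 ≈ 0.88788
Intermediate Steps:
L = 34466 (L = -3 + 34469 = 34466)
L/38804 + c(-46)/(-30197) = 34466/38804 + (56 - 46)/(-30197) = 34466*(1/38804) + 10*(-1/30197) = 17233/19402 - 10/30197 = 520190881/585882194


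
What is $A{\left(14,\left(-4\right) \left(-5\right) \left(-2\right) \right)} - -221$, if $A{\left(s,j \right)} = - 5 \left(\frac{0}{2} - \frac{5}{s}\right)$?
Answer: $\frac{3119}{14} \approx 222.79$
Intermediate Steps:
$A{\left(s,j \right)} = \frac{25}{s}$ ($A{\left(s,j \right)} = - 5 \left(0 \cdot \frac{1}{2} - \frac{5}{s}\right) = - 5 \left(0 - \frac{5}{s}\right) = - 5 \left(- \frac{5}{s}\right) = \frac{25}{s}$)
$A{\left(14,\left(-4\right) \left(-5\right) \left(-2\right) \right)} - -221 = \frac{25}{14} - -221 = 25 \cdot \frac{1}{14} + 221 = \frac{25}{14} + 221 = \frac{3119}{14}$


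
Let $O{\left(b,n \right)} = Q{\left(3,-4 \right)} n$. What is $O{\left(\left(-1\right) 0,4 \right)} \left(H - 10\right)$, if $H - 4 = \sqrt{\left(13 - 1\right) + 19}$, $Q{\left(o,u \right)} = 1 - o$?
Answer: $48 - 8 \sqrt{31} \approx 3.4579$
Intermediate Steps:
$H = 4 + \sqrt{31}$ ($H = 4 + \sqrt{\left(13 - 1\right) + 19} = 4 + \sqrt{12 + 19} = 4 + \sqrt{31} \approx 9.5678$)
$O{\left(b,n \right)} = - 2 n$ ($O{\left(b,n \right)} = \left(1 - 3\right) n = - 2 n$)
$O{\left(\left(-1\right) 0,4 \right)} \left(H - 10\right) = \left(-2\right) 4 \left(\left(4 + \sqrt{31}\right) - 10\right) = - 8 \left(-6 + \sqrt{31}\right) = 48 - 8 \sqrt{31}$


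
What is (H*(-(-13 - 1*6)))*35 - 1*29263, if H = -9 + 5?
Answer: -31923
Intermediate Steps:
H = -4
(H*(-(-13 - 1*6)))*35 - 1*29263 = -(-4)*(-13 - 1*6)*35 - 1*29263 = -(-4)*(-13 - 6)*35 - 29263 = -(-4)*(-19)*35 - 29263 = -4*19*35 - 29263 = -76*35 - 29263 = -2660 - 29263 = -31923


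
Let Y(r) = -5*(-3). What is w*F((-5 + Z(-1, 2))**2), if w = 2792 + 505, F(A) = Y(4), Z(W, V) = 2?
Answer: 49455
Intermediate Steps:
Y(r) = 15
F(A) = 15
w = 3297
w*F((-5 + Z(-1, 2))**2) = 3297*15 = 49455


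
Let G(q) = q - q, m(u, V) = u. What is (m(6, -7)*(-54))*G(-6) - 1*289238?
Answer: -289238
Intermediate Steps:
G(q) = 0
(m(6, -7)*(-54))*G(-6) - 1*289238 = (6*(-54))*0 - 1*289238 = -324*0 - 289238 = 0 - 289238 = -289238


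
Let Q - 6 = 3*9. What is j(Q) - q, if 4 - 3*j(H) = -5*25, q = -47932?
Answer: 47975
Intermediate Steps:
Q = 33 (Q = 6 + 3*9 = 6 + 27 = 33)
j(H) = 43 (j(H) = 4/3 - (-5)*25/3 = 4/3 - ⅓*(-125) = 4/3 + 125/3 = 43)
j(Q) - q = 43 - 1*(-47932) = 43 + 47932 = 47975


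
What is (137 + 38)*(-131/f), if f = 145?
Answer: -4585/29 ≈ -158.10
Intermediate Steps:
(137 + 38)*(-131/f) = (137 + 38)*(-131/145) = 175*(-131*1/145) = 175*(-131/145) = -4585/29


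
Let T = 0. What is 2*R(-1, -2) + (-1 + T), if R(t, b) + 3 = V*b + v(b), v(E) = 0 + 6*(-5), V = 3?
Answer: -79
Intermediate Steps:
v(E) = -30 (v(E) = 0 - 30 = -30)
R(t, b) = -33 + 3*b (R(t, b) = -3 + (3*b - 30) = -3 + (-30 + 3*b) = -33 + 3*b)
2*R(-1, -2) + (-1 + T) = 2*(-33 + 3*(-2)) + (-1 + 0) = 2*(-33 - 6) - 1 = 2*(-39) - 1 = -78 - 1 = -79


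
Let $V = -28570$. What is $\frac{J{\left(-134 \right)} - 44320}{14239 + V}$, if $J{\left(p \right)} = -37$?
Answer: $\frac{44357}{14331} \approx 3.0952$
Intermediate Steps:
$\frac{J{\left(-134 \right)} - 44320}{14239 + V} = \frac{-37 - 44320}{14239 - 28570} = - \frac{44357}{-14331} = \left(-44357\right) \left(- \frac{1}{14331}\right) = \frac{44357}{14331}$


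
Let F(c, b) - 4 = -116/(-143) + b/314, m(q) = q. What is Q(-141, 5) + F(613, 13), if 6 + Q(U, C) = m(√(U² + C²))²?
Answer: 893767691/44902 ≈ 19905.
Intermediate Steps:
F(c, b) = 688/143 + b/314 (F(c, b) = 4 + (-116/(-143) + b/314) = 4 + (-116*(-1/143) + b*(1/314)) = 4 + (116/143 + b/314) = 688/143 + b/314)
Q(U, C) = -6 + C² + U² (Q(U, C) = -6 + (√(U² + C²))² = -6 + (√(C² + U²))² = -6 + (C² + U²) = -6 + C² + U²)
Q(-141, 5) + F(613, 13) = (-6 + 5² + (-141)²) + (688/143 + (1/314)*13) = (-6 + 25 + 19881) + (688/143 + 13/314) = 19900 + 217891/44902 = 893767691/44902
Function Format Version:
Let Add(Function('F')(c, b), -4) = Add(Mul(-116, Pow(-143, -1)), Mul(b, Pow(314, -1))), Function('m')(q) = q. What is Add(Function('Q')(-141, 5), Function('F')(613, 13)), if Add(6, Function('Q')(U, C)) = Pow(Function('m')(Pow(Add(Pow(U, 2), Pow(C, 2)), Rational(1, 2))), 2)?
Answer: Rational(893767691, 44902) ≈ 19905.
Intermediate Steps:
Function('F')(c, b) = Add(Rational(688, 143), Mul(Rational(1, 314), b)) (Function('F')(c, b) = Add(4, Add(Mul(-116, Pow(-143, -1)), Mul(b, Pow(314, -1)))) = Add(4, Add(Mul(-116, Rational(-1, 143)), Mul(b, Rational(1, 314)))) = Add(4, Add(Rational(116, 143), Mul(Rational(1, 314), b))) = Add(Rational(688, 143), Mul(Rational(1, 314), b)))
Function('Q')(U, C) = Add(-6, Pow(C, 2), Pow(U, 2)) (Function('Q')(U, C) = Add(-6, Pow(Pow(Add(Pow(U, 2), Pow(C, 2)), Rational(1, 2)), 2)) = Add(-6, Pow(Pow(Add(Pow(C, 2), Pow(U, 2)), Rational(1, 2)), 2)) = Add(-6, Add(Pow(C, 2), Pow(U, 2))) = Add(-6, Pow(C, 2), Pow(U, 2)))
Add(Function('Q')(-141, 5), Function('F')(613, 13)) = Add(Add(-6, Pow(5, 2), Pow(-141, 2)), Add(Rational(688, 143), Mul(Rational(1, 314), 13))) = Add(Add(-6, 25, 19881), Add(Rational(688, 143), Rational(13, 314))) = Add(19900, Rational(217891, 44902)) = Rational(893767691, 44902)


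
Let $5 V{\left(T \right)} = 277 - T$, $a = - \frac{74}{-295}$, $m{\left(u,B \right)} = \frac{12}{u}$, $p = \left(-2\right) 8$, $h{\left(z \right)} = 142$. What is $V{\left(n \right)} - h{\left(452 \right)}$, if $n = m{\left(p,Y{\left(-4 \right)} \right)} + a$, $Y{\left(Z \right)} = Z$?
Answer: $- \frac{510351}{5900} \approx -86.5$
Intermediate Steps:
$p = -16$
$a = \frac{74}{295}$ ($a = \left(-74\right) \left(- \frac{1}{295}\right) = \frac{74}{295} \approx 0.25085$)
$n = - \frac{589}{1180}$ ($n = \frac{12}{-16} + \frac{74}{295} = 12 \left(- \frac{1}{16}\right) + \frac{74}{295} = - \frac{3}{4} + \frac{74}{295} = - \frac{589}{1180} \approx -0.49915$)
$V{\left(T \right)} = \frac{277}{5} - \frac{T}{5}$ ($V{\left(T \right)} = \frac{277 - T}{5} = \frac{277}{5} - \frac{T}{5}$)
$V{\left(n \right)} - h{\left(452 \right)} = \left(\frac{277}{5} - - \frac{589}{5900}\right) - 142 = \left(\frac{277}{5} + \frac{589}{5900}\right) - 142 = \frac{327449}{5900} - 142 = - \frac{510351}{5900}$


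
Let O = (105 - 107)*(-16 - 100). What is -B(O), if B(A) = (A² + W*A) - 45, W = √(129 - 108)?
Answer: -53779 - 232*√21 ≈ -54842.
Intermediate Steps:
W = √21 ≈ 4.5826
O = 232 (O = -2*(-116) = 232)
B(A) = -45 + A² + A*√21 (B(A) = (A² + √21*A) - 45 = (A² + A*√21) - 45 = -45 + A² + A*√21)
-B(O) = -(-45 + 232² + 232*√21) = -(-45 + 53824 + 232*√21) = -(53779 + 232*√21) = -53779 - 232*√21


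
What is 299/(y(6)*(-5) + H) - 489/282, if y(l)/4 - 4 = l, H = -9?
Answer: -62173/19646 ≈ -3.1647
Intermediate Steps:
y(l) = 16 + 4*l
299/(y(6)*(-5) + H) - 489/282 = 299/((16 + 4*6)*(-5) - 9) - 489/282 = 299/((16 + 24)*(-5) - 9) - 489*1/282 = 299/(40*(-5) - 9) - 163/94 = 299/(-200 - 9) - 163/94 = 299/(-209) - 163/94 = 299*(-1/209) - 163/94 = -299/209 - 163/94 = -62173/19646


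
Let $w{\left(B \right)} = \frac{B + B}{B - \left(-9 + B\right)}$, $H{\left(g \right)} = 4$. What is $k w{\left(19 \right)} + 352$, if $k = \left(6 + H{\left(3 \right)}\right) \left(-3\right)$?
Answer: $\frac{676}{3} \approx 225.33$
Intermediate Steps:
$w{\left(B \right)} = \frac{2 B}{9}$
$k = -30$ ($k = \left(6 + 4\right) \left(-3\right) = 10 \left(-3\right) = -30$)
$k w{\left(19 \right)} + 352 = - 30 \cdot \frac{2}{9} \cdot 19 + 352 = \left(-30\right) \frac{38}{9} + 352 = - \frac{380}{3} + 352 = \frac{676}{3}$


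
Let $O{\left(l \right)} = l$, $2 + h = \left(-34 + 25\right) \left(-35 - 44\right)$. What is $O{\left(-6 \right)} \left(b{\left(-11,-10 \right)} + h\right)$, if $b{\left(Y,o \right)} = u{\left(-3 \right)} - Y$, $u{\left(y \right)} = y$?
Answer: $-4302$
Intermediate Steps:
$h = 709$ ($h = -2 + \left(-34 + 25\right) \left(-35 - 44\right) = -2 - -711 = -2 + 711 = 709$)
$b{\left(Y,o \right)} = -3 - Y$
$O{\left(-6 \right)} \left(b{\left(-11,-10 \right)} + h\right) = - 6 \left(\left(-3 - -11\right) + 709\right) = - 6 \left(\left(-3 + 11\right) + 709\right) = - 6 \left(8 + 709\right) = \left(-6\right) 717 = -4302$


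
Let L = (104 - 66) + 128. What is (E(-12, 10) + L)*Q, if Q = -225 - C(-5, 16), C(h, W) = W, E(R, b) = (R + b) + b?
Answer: -41934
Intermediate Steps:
E(R, b) = R + 2*b
L = 166 (L = 38 + 128 = 166)
Q = -241 (Q = -225 - 1*16 = -225 - 16 = -241)
(E(-12, 10) + L)*Q = ((-12 + 2*10) + 166)*(-241) = ((-12 + 20) + 166)*(-241) = (8 + 166)*(-241) = 174*(-241) = -41934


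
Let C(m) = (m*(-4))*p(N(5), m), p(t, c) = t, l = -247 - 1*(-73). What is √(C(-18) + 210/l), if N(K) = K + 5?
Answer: √604505/29 ≈ 26.810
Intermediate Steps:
l = -174 (l = -247 + 73 = -174)
N(K) = 5 + K
C(m) = -40*m (C(m) = (m*(-4))*(5 + 5) = -4*m*10 = -40*m)
√(C(-18) + 210/l) = √(-40*(-18) + 210/(-174)) = √(720 + 210*(-1/174)) = √(720 - 35/29) = √(20845/29) = √604505/29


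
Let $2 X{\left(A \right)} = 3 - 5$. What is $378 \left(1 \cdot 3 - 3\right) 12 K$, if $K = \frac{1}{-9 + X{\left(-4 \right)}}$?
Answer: $0$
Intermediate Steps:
$X{\left(A \right)} = -1$ ($X{\left(A \right)} = \frac{3 - 5}{2} = \frac{1}{2} \left(-2\right) = -1$)
$K = - \frac{1}{10}$ ($K = \frac{1}{-9 - 1} = \frac{1}{-10} = - \frac{1}{10} \approx -0.1$)
$378 \left(1 \cdot 3 - 3\right) 12 K = 378 \left(1 \cdot 3 - 3\right) 12 \left(- \frac{1}{10}\right) = 378 \left(3 - 3\right) 12 \left(- \frac{1}{10}\right) = 378 \cdot 0 \cdot 12 \left(- \frac{1}{10}\right) = 378 \cdot 0 \left(- \frac{1}{10}\right) = 378 \cdot 0 = 0$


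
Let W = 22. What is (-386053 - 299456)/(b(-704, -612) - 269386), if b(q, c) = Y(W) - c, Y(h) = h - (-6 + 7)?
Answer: 685509/268753 ≈ 2.5507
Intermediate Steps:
Y(h) = -1 + h (Y(h) = h - 1*1 = h - 1 = -1 + h)
b(q, c) = 21 - c (b(q, c) = (-1 + 22) - c = 21 - c)
(-386053 - 299456)/(b(-704, -612) - 269386) = (-386053 - 299456)/((21 - 1*(-612)) - 269386) = -685509/((21 + 612) - 269386) = -685509/(633 - 269386) = -685509/(-268753) = -685509*(-1/268753) = 685509/268753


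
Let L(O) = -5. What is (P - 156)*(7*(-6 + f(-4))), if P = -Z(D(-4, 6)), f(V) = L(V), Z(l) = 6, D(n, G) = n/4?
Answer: 12474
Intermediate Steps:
D(n, G) = n/4 (D(n, G) = n*(¼) = n/4)
f(V) = -5
P = -6 (P = -1*6 = -6)
(P - 156)*(7*(-6 + f(-4))) = (-6 - 156)*(7*(-6 - 5)) = -1134*(-11) = -162*(-77) = 12474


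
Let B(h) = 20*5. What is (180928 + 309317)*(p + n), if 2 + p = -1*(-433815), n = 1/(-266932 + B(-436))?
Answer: 18916134441667225/88944 ≈ 2.1267e+11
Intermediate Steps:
B(h) = 100
n = -1/266832 (n = 1/(-266932 + 100) = 1/(-266832) = -1/266832 ≈ -3.7477e-6)
p = 433813 (p = -2 - 1*(-433815) = -2 + 433815 = 433813)
(180928 + 309317)*(p + n) = (180928 + 309317)*(433813 - 1/266832) = 490245*(115755190415/266832) = 18916134441667225/88944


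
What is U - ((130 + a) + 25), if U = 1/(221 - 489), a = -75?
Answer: -21441/268 ≈ -80.004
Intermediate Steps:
U = -1/268 (U = 1/(-268) = -1/268 ≈ -0.0037313)
U - ((130 + a) + 25) = -1/268 - ((130 - 75) + 25) = -1/268 - (55 + 25) = -1/268 - 1*80 = -1/268 - 80 = -21441/268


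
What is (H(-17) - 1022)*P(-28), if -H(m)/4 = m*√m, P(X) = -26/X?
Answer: -949 + 442*I*√17/7 ≈ -949.0 + 260.34*I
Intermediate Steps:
H(m) = -4*m^(3/2) (H(m) = -4*m*√m = -4*m^(3/2))
(H(-17) - 1022)*P(-28) = (-(-68)*I*√17 - 1022)*(-26/(-28)) = (-(-68)*I*√17 - 1022)*(-26*(-1/28)) = (68*I*√17 - 1022)*(13/14) = (-1022 + 68*I*√17)*(13/14) = -949 + 442*I*√17/7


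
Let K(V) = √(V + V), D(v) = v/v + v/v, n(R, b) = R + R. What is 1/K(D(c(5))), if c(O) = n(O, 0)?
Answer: ½ ≈ 0.50000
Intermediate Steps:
n(R, b) = 2*R
c(O) = 2*O
D(v) = 2 (D(v) = 1 + 1 = 2)
K(V) = √2*√V (K(V) = √(2*V) = √2*√V)
1/K(D(c(5))) = 1/(√2*√2) = 1/2 = ½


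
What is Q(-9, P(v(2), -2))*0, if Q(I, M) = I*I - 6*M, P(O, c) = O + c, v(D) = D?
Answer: 0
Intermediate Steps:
Q(I, M) = I**2 - 6*M
Q(-9, P(v(2), -2))*0 = ((-9)**2 - 6*(2 - 2))*0 = (81 - 6*0)*0 = (81 + 0)*0 = 81*0 = 0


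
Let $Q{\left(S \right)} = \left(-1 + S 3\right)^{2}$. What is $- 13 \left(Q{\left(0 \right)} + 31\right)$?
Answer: $-416$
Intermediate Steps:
$Q{\left(S \right)} = \left(-1 + 3 S\right)^{2}$
$- 13 \left(Q{\left(0 \right)} + 31\right) = - 13 \left(\left(-1 + 3 \cdot 0\right)^{2} + 31\right) = - 13 \left(\left(-1 + 0\right)^{2} + 31\right) = - 13 \left(\left(-1\right)^{2} + 31\right) = - 13 \left(1 + 31\right) = \left(-13\right) 32 = -416$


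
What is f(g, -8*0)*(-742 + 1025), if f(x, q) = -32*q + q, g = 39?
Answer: 0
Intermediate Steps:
f(x, q) = -31*q
f(g, -8*0)*(-742 + 1025) = (-(-248)*0)*(-742 + 1025) = -31*0*283 = 0*283 = 0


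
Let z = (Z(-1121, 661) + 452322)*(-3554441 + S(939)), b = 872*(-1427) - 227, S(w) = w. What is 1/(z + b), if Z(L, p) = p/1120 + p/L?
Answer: -627760/1009016462627160811 ≈ -6.2215e-13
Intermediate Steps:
b = -1244571 (b = -1244344 - 227 = -1244571)
Z(L, p) = p/1120 + p/L (Z(L, p) = p*(1/1120) + p/L = p/1120 + p/L)
z = -1009015681335269851/627760 (z = (((1/1120)*661 + 661/(-1121)) + 452322)*(-3554441 + 939) = ((661/1120 + 661*(-1/1121)) + 452322)*(-3553502) = ((661/1120 - 661/1121) + 452322)*(-3553502) = (661/1255520 + 452322)*(-3553502) = (567899318101/1255520)*(-3553502) = -1009015681335269851/627760 ≈ -1.6073e+12)
1/(z + b) = 1/(-1009015681335269851/627760 - 1244571) = 1/(-1009016462627160811/627760) = -627760/1009016462627160811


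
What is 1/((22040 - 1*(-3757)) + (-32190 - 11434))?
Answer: -1/17827 ≈ -5.6095e-5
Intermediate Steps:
1/((22040 - 1*(-3757)) + (-32190 - 11434)) = 1/((22040 + 3757) - 43624) = 1/(25797 - 43624) = 1/(-17827) = -1/17827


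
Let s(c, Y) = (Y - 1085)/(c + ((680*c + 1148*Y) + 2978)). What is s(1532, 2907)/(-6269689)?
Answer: -911/13741609674817 ≈ -6.6295e-11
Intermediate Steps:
s(c, Y) = (-1085 + Y)/(2978 + 681*c + 1148*Y) (s(c, Y) = (-1085 + Y)/(c + (2978 + 680*c + 1148*Y)) = (-1085 + Y)/(2978 + 681*c + 1148*Y))
s(1532, 2907)/(-6269689) = ((-1085 + 2907)/(2978 + 681*1532 + 1148*2907))/(-6269689) = (1822/(2978 + 1043292 + 3337236))*(-1/6269689) = (1822/4383506)*(-1/6269689) = ((1/4383506)*1822)*(-1/6269689) = (911/2191753)*(-1/6269689) = -911/13741609674817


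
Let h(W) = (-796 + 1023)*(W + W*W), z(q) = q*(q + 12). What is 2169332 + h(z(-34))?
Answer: 129346536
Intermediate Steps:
z(q) = q*(12 + q)
h(W) = 227*W + 227*W**2 (h(W) = 227*(W + W**2) = 227*W + 227*W**2)
2169332 + h(z(-34)) = 2169332 + 227*(-34*(12 - 34))*(1 - 34*(12 - 34)) = 2169332 + 227*(-34*(-22))*(1 - 34*(-22)) = 2169332 + 227*748*(1 + 748) = 2169332 + 227*748*749 = 2169332 + 127177204 = 129346536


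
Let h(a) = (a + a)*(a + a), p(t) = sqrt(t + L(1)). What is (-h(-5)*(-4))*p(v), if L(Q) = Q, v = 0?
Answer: 400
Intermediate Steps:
p(t) = sqrt(1 + t) (p(t) = sqrt(t + 1) = sqrt(1 + t))
h(a) = 4*a**2 (h(a) = (2*a)*(2*a) = 4*a**2)
(-h(-5)*(-4))*p(v) = (-4*(-5)**2*(-4))*sqrt(1 + 0) = (-4*25*(-4))*sqrt(1) = -100*(-4)*1 = -1*(-400)*1 = 400*1 = 400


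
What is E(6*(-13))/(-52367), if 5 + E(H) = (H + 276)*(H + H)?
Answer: 30893/52367 ≈ 0.58993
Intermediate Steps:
E(H) = -5 + 2*H*(276 + H) (E(H) = -5 + (H + 276)*(H + H) = -5 + (276 + H)*(2*H) = -5 + 2*H*(276 + H))
E(6*(-13))/(-52367) = (-5 + 2*(6*(-13))² + 552*(6*(-13)))/(-52367) = (-5 + 2*(-78)² + 552*(-78))*(-1/52367) = (-5 + 2*6084 - 43056)*(-1/52367) = (-5 + 12168 - 43056)*(-1/52367) = -30893*(-1/52367) = 30893/52367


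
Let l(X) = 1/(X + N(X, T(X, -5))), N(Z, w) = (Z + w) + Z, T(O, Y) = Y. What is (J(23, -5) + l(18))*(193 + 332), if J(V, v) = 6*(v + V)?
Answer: 396975/7 ≈ 56711.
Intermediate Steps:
J(V, v) = 6*V + 6*v (J(V, v) = 6*(V + v) = 6*V + 6*v)
N(Z, w) = w + 2*Z
l(X) = 1/(-5 + 3*X) (l(X) = 1/(X + (-5 + 2*X)) = 1/(-5 + 3*X))
(J(23, -5) + l(18))*(193 + 332) = ((6*23 + 6*(-5)) + 1/(-5 + 3*18))*(193 + 332) = ((138 - 30) + 1/(-5 + 54))*525 = (108 + 1/49)*525 = (5293/49)*525 = 396975/7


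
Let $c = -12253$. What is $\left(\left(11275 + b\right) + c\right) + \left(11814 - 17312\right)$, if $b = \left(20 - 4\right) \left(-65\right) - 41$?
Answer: $-7557$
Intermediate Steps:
$b = -1081$ ($b = \left(20 - 4\right) \left(-65\right) - 41 = 16 \left(-65\right) - 41 = -1040 - 41 = -1081$)
$\left(\left(11275 + b\right) + c\right) + \left(11814 - 17312\right) = \left(\left(11275 - 1081\right) - 12253\right) + \left(11814 - 17312\right) = \left(10194 - 12253\right) + \left(11814 - 17312\right) = -2059 - 5498 = -7557$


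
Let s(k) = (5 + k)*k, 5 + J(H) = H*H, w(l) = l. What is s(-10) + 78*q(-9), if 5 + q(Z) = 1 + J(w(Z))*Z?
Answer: -53614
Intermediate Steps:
J(H) = -5 + H² (J(H) = -5 + H*H = -5 + H²)
q(Z) = -4 + Z*(-5 + Z²) (q(Z) = -5 + (1 + (-5 + Z²)*Z) = -5 + (1 + Z*(-5 + Z²)) = -4 + Z*(-5 + Z²))
s(k) = k*(5 + k)
s(-10) + 78*q(-9) = -10*(5 - 10) + 78*(-4 - 9*(-5 + (-9)²)) = -10*(-5) + 78*(-4 - 9*(-5 + 81)) = 50 + 78*(-4 - 9*76) = 50 + 78*(-4 - 684) = 50 + 78*(-688) = 50 - 53664 = -53614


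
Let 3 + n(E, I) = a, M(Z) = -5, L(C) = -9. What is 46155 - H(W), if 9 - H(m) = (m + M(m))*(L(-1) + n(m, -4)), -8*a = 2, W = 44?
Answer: 182673/4 ≈ 45668.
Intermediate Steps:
a = -1/4 (a = -1/8*2 = -1/4 ≈ -0.25000)
n(E, I) = -13/4 (n(E, I) = -3 - 1/4 = -13/4)
H(m) = -209/4 + 49*m/4 (H(m) = 9 - (m - 5)*(-9 - 13/4) = 9 - (-5 + m)*(-49)/4 = 9 - (245/4 - 49*m/4) = 9 + (-245/4 + 49*m/4) = -209/4 + 49*m/4)
46155 - H(W) = 46155 - (-209/4 + (49/4)*44) = 46155 - (-209/4 + 539) = 46155 - 1*1947/4 = 46155 - 1947/4 = 182673/4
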